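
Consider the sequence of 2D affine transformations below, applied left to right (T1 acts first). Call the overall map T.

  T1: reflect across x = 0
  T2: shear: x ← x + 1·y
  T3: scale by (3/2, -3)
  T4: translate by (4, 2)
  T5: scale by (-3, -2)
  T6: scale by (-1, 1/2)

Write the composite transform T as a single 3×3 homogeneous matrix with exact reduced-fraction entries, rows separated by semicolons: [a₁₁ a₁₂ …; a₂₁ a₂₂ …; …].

T = [-9/2 9/2 12; 0 3 -2; 0 0 1]

T1 = [-1 0 0; 0 1 0; 0 0 1]
T2·T1 = [-1 1 0; 0 1 0; 0 0 1]
T3·…·T1 = [-3/2 3/2 0; 0 -3 0; 0 0 1]
T4·…·T1 = [-3/2 3/2 4; 0 -3 2; 0 0 1]
T5·…·T1 = [9/2 -9/2 -12; 0 6 -4; 0 0 1]
T6·…·T1 = [-9/2 9/2 12; 0 3 -2; 0 0 1]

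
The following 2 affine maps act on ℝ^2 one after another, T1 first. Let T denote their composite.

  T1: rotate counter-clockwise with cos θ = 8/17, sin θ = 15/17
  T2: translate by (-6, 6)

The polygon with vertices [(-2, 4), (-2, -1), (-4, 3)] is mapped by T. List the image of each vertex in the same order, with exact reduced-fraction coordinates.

image vertices: (-178/17, 104/17), (-103/17, 64/17), (-179/17, 66/17)

T1 rotate counter-clockwise with cos θ = 8/17, sin θ = 15/17: (-2, 4) → (-76/17, 2/17); (-2, -1) → (-1/17, -38/17); (-4, 3) → (-77/17, -36/17)
T2 translate by (-6, 6): (-76/17, 2/17) → (-178/17, 104/17); (-1/17, -38/17) → (-103/17, 64/17); (-77/17, -36/17) → (-179/17, 66/17)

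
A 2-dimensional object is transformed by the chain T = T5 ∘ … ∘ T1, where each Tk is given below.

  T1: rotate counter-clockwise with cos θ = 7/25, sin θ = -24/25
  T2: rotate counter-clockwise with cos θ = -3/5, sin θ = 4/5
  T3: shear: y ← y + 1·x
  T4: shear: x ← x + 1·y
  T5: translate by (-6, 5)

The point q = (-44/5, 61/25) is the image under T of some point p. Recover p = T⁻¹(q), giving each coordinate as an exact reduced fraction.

p = (-2, -6/5)

T1 = [7/25 24/25 0; -24/25 7/25 0; 0 0 1]
T2·T1 = [3/5 -4/5 0; 4/5 3/5 0; 0 0 1]
T3·…·T1 = [3/5 -4/5 0; 7/5 -1/5 0; 0 0 1]
T4·…·T1 = [2 -1 0; 7/5 -1/5 0; 0 0 1]
T5·…·T1 = [2 -1 -6; 7/5 -1/5 5; 0 0 1]
det M = 1; M⁻¹ = [-1/5 1 -31/5; -7/5 2 -92/5; 0 0 1]
M⁻¹ · (-44/5, 61/25)ᵀ = (-2, -6/5)ᵀ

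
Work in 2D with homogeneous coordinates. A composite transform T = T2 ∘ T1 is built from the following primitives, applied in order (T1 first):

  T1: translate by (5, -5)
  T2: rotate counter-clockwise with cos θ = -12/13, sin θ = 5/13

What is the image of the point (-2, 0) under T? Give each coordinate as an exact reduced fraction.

T(p) = (-11/13, 75/13)

T1 translate by (5, -5): (-2, 0) → (3, -5)
T2 rotate counter-clockwise with cos θ = -12/13, sin θ = 5/13: (3, -5) → (-11/13, 75/13)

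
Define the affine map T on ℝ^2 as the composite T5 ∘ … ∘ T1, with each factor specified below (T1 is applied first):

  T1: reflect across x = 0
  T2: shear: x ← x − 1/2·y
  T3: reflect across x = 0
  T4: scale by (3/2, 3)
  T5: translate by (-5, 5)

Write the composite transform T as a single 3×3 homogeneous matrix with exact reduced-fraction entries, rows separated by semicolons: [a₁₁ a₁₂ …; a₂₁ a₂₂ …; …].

T1 = [-1 0 0; 0 1 0; 0 0 1]
T2·T1 = [-1 -1/2 0; 0 1 0; 0 0 1]
T3·…·T1 = [1 1/2 0; 0 1 0; 0 0 1]
T4·…·T1 = [3/2 3/4 0; 0 3 0; 0 0 1]
T5·…·T1 = [3/2 3/4 -5; 0 3 5; 0 0 1]

T = [3/2 3/4 -5; 0 3 5; 0 0 1]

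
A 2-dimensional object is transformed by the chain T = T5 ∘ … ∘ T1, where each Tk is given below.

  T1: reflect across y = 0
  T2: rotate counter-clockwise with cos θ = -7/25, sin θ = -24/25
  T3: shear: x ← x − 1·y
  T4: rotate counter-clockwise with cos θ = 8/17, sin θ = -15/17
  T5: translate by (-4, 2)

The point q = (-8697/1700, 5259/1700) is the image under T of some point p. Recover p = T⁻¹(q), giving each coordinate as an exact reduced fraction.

p = (1, 7/4)

T1 = [1 0 0; 0 -1 0; 0 0 1]
T2·T1 = [-7/25 -24/25 0; -24/25 7/25 0; 0 0 1]
T3·…·T1 = [17/25 -31/25 0; -24/25 7/25 0; 0 0 1]
T4·…·T1 = [-224/425 -143/425 0; -447/425 521/425 0; 0 0 1]
T5·…·T1 = [-224/425 -143/425 -4; -447/425 521/425 2; 0 0 1]
det M = -1; M⁻¹ = [-521/425 -143/425 -1798/425; -447/425 224/425 -2236/425; 0 0 1]
M⁻¹ · (-8697/1700, 5259/1700)ᵀ = (1, 7/4)ᵀ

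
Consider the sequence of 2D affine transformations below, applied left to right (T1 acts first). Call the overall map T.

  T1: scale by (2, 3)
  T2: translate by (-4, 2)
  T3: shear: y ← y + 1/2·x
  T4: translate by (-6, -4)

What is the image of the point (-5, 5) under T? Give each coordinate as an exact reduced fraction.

T(p) = (-20, 6)

T1 scale by (2, 3): (-5, 5) → (-10, 15)
T2 translate by (-4, 2): (-10, 15) → (-14, 17)
T3 shear: y ← y + 1/2·x: (-14, 17) → (-14, 10)
T4 translate by (-6, -4): (-14, 10) → (-20, 6)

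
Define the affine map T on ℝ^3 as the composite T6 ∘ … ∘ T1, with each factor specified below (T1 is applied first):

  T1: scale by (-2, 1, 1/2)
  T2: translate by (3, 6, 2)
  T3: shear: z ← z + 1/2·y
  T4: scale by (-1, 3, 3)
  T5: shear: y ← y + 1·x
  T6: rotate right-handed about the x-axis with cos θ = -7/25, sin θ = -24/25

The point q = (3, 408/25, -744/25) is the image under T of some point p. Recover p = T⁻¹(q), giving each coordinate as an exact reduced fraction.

p = (3, 1, 5)

T1 = [-2 0 0 0; 0 1 0 0; 0 0 1/2 0; 0 0 0 1]
T2·T1 = [-2 0 0 3; 0 1 0 6; 0 0 1/2 2; 0 0 0 1]
T3·…·T1 = [-2 0 0 3; 0 1 0 6; 0 1/2 1/2 5; 0 0 0 1]
T4·…·T1 = [2 0 0 -3; 0 3 0 18; 0 3/2 3/2 15; 0 0 0 1]
T5·…·T1 = [2 0 0 -3; 2 3 0 15; 0 3/2 3/2 15; 0 0 0 1]
T6·…·T1 = [2 0 0 -3; -14/25 3/5 36/25 51/5; -48/25 -33/10 -21/50 -93/5; 0 0 0 1]
det M = 9; M⁻¹ = [1/2 0 0 3/2; -1/3 -7/75 -8/25 -6; 1/3 11/15 2/15 -4; 0 0 0 1]
M⁻¹ · (3, 408/25, -744/25)ᵀ = (3, 1, 5)ᵀ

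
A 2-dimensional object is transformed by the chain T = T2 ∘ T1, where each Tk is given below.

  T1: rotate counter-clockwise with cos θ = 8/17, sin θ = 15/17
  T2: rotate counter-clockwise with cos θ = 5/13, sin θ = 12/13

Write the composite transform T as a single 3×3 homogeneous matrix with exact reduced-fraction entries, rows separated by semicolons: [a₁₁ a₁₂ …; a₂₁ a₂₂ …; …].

T1 = [8/17 -15/17 0; 15/17 8/17 0; 0 0 1]
T2·T1 = [-140/221 -171/221 0; 171/221 -140/221 0; 0 0 1]

T = [-140/221 -171/221 0; 171/221 -140/221 0; 0 0 1]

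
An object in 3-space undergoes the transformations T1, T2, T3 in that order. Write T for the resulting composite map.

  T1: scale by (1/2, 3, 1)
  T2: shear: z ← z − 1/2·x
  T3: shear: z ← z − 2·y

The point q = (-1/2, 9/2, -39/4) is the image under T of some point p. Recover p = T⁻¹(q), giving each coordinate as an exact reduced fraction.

p = (-1, 3/2, -1)

T1 = [1/2 0 0 0; 0 3 0 0; 0 0 1 0; 0 0 0 1]
T2·T1 = [1/2 0 0 0; 0 3 0 0; -1/4 0 1 0; 0 0 0 1]
T3·…·T1 = [1/2 0 0 0; 0 3 0 0; -1/4 -6 1 0; 0 0 0 1]
det M = 3/2; M⁻¹ = [2 0 0 0; 0 1/3 0 0; 1/2 2 1 0; 0 0 0 1]
M⁻¹ · (-1/2, 9/2, -39/4)ᵀ = (-1, 3/2, -1)ᵀ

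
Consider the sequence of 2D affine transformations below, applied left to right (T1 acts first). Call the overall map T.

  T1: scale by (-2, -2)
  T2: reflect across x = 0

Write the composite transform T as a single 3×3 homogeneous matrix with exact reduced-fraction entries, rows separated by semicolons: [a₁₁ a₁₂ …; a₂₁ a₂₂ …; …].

T1 = [-2 0 0; 0 -2 0; 0 0 1]
T2·T1 = [2 0 0; 0 -2 0; 0 0 1]

T = [2 0 0; 0 -2 0; 0 0 1]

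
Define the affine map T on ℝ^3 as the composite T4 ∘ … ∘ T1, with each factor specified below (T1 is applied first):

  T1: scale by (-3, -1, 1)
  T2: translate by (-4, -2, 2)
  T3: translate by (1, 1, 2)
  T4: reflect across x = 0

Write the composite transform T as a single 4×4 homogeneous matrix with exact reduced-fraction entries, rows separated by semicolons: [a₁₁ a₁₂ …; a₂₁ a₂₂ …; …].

T1 = [-3 0 0 0; 0 -1 0 0; 0 0 1 0; 0 0 0 1]
T2·T1 = [-3 0 0 -4; 0 -1 0 -2; 0 0 1 2; 0 0 0 1]
T3·…·T1 = [-3 0 0 -3; 0 -1 0 -1; 0 0 1 4; 0 0 0 1]
T4·…·T1 = [3 0 0 3; 0 -1 0 -1; 0 0 1 4; 0 0 0 1]

T = [3 0 0 3; 0 -1 0 -1; 0 0 1 4; 0 0 0 1]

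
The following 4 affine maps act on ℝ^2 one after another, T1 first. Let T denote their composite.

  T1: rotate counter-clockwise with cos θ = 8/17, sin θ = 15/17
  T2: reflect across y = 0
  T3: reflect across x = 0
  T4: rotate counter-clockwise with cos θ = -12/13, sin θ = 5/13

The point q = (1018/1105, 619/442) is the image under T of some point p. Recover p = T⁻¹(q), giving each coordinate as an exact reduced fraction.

p = (8/5, 1/2)

T1 = [8/17 -15/17 0; 15/17 8/17 0; 0 0 1]
T2·T1 = [8/17 -15/17 0; -15/17 -8/17 0; 0 0 1]
T3·…·T1 = [-8/17 15/17 0; -15/17 -8/17 0; 0 0 1]
T4·…·T1 = [171/221 -140/221 0; 140/221 171/221 0; 0 0 1]
det M = 1; M⁻¹ = [171/221 140/221 0; -140/221 171/221 0; 0 0 1]
M⁻¹ · (1018/1105, 619/442)ᵀ = (8/5, 1/2)ᵀ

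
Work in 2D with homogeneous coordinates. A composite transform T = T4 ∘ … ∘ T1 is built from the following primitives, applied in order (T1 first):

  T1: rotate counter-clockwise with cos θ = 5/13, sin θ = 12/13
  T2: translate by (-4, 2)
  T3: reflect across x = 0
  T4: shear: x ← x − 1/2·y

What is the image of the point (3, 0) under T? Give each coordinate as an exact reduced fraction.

T1 rotate counter-clockwise with cos θ = 5/13, sin θ = 12/13: (3, 0) → (15/13, 36/13)
T2 translate by (-4, 2): (15/13, 36/13) → (-37/13, 62/13)
T3 reflect across x = 0: (-37/13, 62/13) → (37/13, 62/13)
T4 shear: x ← x − 1/2·y: (37/13, 62/13) → (6/13, 62/13)

T(p) = (6/13, 62/13)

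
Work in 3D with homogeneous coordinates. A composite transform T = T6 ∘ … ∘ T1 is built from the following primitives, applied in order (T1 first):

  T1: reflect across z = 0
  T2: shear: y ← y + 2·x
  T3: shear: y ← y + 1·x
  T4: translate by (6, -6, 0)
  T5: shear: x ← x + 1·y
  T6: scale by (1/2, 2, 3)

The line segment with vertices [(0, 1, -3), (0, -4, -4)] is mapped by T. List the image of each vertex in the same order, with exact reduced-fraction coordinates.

T1 reflect across z = 0: (0, 1, -3) → (0, 1, 3); (0, -4, -4) → (0, -4, 4)
T2 shear: y ← y + 2·x: (0, 1, 3) → (0, 1, 3); (0, -4, 4) → (0, -4, 4)
T3 shear: y ← y + 1·x: (0, 1, 3) → (0, 1, 3); (0, -4, 4) → (0, -4, 4)
T4 translate by (6, -6, 0): (0, 1, 3) → (6, -5, 3); (0, -4, 4) → (6, -10, 4)
T5 shear: x ← x + 1·y: (6, -5, 3) → (1, -5, 3); (6, -10, 4) → (-4, -10, 4)
T6 scale by (1/2, 2, 3): (1, -5, 3) → (1/2, -10, 9); (-4, -10, 4) → (-2, -20, 12)

image vertices: (1/2, -10, 9), (-2, -20, 12)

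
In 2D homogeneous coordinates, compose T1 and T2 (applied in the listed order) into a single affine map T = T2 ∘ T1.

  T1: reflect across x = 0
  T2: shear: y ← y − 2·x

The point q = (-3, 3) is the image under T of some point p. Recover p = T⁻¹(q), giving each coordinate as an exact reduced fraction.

T1 = [-1 0 0; 0 1 0; 0 0 1]
T2·T1 = [-1 0 0; 2 1 0; 0 0 1]
det M = -1; M⁻¹ = [-1 0 0; 2 1 0; 0 0 1]
M⁻¹ · (-3, 3)ᵀ = (3, -3)ᵀ

p = (3, -3)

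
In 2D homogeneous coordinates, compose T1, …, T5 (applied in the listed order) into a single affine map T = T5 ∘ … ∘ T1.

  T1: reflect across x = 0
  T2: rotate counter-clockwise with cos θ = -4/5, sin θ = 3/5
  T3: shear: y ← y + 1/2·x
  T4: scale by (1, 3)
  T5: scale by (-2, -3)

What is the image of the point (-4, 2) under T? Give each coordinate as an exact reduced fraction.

T1 reflect across x = 0: (-4, 2) → (4, 2)
T2 rotate counter-clockwise with cos θ = -4/5, sin θ = 3/5: (4, 2) → (-22/5, 4/5)
T3 shear: y ← y + 1/2·x: (-22/5, 4/5) → (-22/5, -7/5)
T4 scale by (1, 3): (-22/5, -7/5) → (-22/5, -21/5)
T5 scale by (-2, -3): (-22/5, -21/5) → (44/5, 63/5)

T(p) = (44/5, 63/5)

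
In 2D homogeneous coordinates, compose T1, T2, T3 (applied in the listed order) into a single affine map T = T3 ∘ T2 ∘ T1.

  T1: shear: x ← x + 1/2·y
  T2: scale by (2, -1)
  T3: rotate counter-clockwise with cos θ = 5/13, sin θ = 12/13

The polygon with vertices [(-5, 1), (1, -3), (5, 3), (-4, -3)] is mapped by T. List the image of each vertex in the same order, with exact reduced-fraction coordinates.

image vertices: (-33/13, -113/13), (-41/13, 3/13), (101/13, 141/13), (-7, -9)

T1 shear: x ← x + 1/2·y: (-5, 1) → (-9/2, 1); (1, -3) → (-1/2, -3); (5, 3) → (13/2, 3); (-4, -3) → (-11/2, -3)
T2 scale by (2, -1): (-9/2, 1) → (-9, -1); (-1/2, -3) → (-1, 3); (13/2, 3) → (13, -3); (-11/2, -3) → (-11, 3)
T3 rotate counter-clockwise with cos θ = 5/13, sin θ = 12/13: (-9, -1) → (-33/13, -113/13); (-1, 3) → (-41/13, 3/13); (13, -3) → (101/13, 141/13); (-11, 3) → (-7, -9)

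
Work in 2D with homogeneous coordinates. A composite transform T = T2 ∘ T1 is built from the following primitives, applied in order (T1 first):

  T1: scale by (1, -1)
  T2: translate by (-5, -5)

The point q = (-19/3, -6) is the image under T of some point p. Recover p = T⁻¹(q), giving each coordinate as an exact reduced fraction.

T1 = [1 0 0; 0 -1 0; 0 0 1]
T2·T1 = [1 0 -5; 0 -1 -5; 0 0 1]
det M = -1; M⁻¹ = [1 0 5; 0 -1 -5; 0 0 1]
M⁻¹ · (-19/3, -6)ᵀ = (-4/3, 1)ᵀ

p = (-4/3, 1)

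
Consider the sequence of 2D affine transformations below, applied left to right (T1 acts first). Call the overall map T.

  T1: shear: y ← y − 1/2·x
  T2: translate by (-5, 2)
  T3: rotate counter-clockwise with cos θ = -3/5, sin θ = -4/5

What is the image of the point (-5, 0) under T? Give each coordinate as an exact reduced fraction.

T(p) = (48/5, 53/10)

T1 shear: y ← y − 1/2·x: (-5, 0) → (-5, 5/2)
T2 translate by (-5, 2): (-5, 5/2) → (-10, 9/2)
T3 rotate counter-clockwise with cos θ = -3/5, sin θ = -4/5: (-10, 9/2) → (48/5, 53/10)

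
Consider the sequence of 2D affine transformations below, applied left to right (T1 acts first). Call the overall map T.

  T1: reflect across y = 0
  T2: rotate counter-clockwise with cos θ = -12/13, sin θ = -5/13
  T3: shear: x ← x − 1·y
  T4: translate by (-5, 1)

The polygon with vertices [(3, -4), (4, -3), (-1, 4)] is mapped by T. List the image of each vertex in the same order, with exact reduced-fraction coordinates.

T1 reflect across y = 0: (3, -4) → (3, 4); (4, -3) → (4, 3); (-1, 4) → (-1, -4)
T2 rotate counter-clockwise with cos θ = -12/13, sin θ = -5/13: (3, 4) → (-16/13, -63/13); (4, 3) → (-33/13, -56/13); (-1, -4) → (-8/13, 53/13)
T3 shear: x ← x − 1·y: (-16/13, -63/13) → (47/13, -63/13); (-33/13, -56/13) → (23/13, -56/13); (-8/13, 53/13) → (-61/13, 53/13)
T4 translate by (-5, 1): (47/13, -63/13) → (-18/13, -50/13); (23/13, -56/13) → (-42/13, -43/13); (-61/13, 53/13) → (-126/13, 66/13)

image vertices: (-18/13, -50/13), (-42/13, -43/13), (-126/13, 66/13)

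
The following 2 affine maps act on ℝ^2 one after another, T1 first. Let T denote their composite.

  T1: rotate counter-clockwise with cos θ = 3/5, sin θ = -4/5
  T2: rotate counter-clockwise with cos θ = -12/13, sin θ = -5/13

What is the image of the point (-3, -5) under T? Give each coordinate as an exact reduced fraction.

T(p) = (333/65, 181/65)

T1 rotate counter-clockwise with cos θ = 3/5, sin θ = -4/5: (-3, -5) → (-29/5, -3/5)
T2 rotate counter-clockwise with cos θ = -12/13, sin θ = -5/13: (-29/5, -3/5) → (333/65, 181/65)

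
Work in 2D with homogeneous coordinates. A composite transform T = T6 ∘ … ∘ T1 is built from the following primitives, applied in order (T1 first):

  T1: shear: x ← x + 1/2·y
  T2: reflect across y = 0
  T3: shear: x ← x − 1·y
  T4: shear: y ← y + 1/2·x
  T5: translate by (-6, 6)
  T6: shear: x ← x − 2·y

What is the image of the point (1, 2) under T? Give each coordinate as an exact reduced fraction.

T(p) = (-14, 6)

T1 shear: x ← x + 1/2·y: (1, 2) → (2, 2)
T2 reflect across y = 0: (2, 2) → (2, -2)
T3 shear: x ← x − 1·y: (2, -2) → (4, -2)
T4 shear: y ← y + 1/2·x: (4, -2) → (4, 0)
T5 translate by (-6, 6): (4, 0) → (-2, 6)
T6 shear: x ← x − 2·y: (-2, 6) → (-14, 6)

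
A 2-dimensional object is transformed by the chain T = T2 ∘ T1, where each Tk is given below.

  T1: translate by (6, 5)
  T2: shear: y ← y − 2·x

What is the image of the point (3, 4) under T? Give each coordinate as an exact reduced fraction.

T1 translate by (6, 5): (3, 4) → (9, 9)
T2 shear: y ← y − 2·x: (9, 9) → (9, -9)

T(p) = (9, -9)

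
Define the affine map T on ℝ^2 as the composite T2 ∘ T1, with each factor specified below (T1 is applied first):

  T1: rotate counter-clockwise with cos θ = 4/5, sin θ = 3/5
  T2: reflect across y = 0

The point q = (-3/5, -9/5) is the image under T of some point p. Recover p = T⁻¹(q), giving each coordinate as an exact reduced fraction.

T1 = [4/5 -3/5 0; 3/5 4/5 0; 0 0 1]
T2·T1 = [4/5 -3/5 0; -3/5 -4/5 0; 0 0 1]
det M = -1; M⁻¹ = [4/5 -3/5 0; -3/5 -4/5 0; 0 0 1]
M⁻¹ · (-3/5, -9/5)ᵀ = (3/5, 9/5)ᵀ

p = (3/5, 9/5)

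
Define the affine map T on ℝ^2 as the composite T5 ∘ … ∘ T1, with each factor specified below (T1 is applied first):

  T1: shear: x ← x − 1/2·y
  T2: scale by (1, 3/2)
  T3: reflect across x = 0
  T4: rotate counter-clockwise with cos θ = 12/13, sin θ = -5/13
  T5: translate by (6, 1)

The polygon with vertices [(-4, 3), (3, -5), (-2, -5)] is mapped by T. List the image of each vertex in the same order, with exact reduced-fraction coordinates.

T1 shear: x ← x − 1/2·y: (-4, 3) → (-11/2, 3); (3, -5) → (11/2, -5); (-2, -5) → (1/2, -5)
T2 scale by (1, 3/2): (-11/2, 3) → (-11/2, 9/2); (11/2, -5) → (11/2, -15/2); (1/2, -5) → (1/2, -15/2)
T3 reflect across x = 0: (-11/2, 9/2) → (11/2, 9/2); (11/2, -15/2) → (-11/2, -15/2); (1/2, -15/2) → (-1/2, -15/2)
T4 rotate counter-clockwise with cos θ = 12/13, sin θ = -5/13: (11/2, 9/2) → (177/26, 53/26); (-11/2, -15/2) → (-207/26, -125/26); (-1/2, -15/2) → (-87/26, -175/26)
T5 translate by (6, 1): (177/26, 53/26) → (333/26, 79/26); (-207/26, -125/26) → (-51/26, -99/26); (-87/26, -175/26) → (69/26, -149/26)

image vertices: (333/26, 79/26), (-51/26, -99/26), (69/26, -149/26)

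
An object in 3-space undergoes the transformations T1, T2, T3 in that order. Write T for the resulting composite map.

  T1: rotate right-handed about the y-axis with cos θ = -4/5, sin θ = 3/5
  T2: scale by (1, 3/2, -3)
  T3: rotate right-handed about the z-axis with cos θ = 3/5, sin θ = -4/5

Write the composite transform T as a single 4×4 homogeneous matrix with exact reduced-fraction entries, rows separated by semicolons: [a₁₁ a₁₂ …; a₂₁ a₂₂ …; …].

T = [-12/25 6/5 9/25 0; 16/25 9/10 -12/25 0; 9/5 0 12/5 0; 0 0 0 1]

T1 = [-4/5 0 3/5 0; 0 1 0 0; -3/5 0 -4/5 0; 0 0 0 1]
T2·T1 = [-4/5 0 3/5 0; 0 3/2 0 0; 9/5 0 12/5 0; 0 0 0 1]
T3·…·T1 = [-12/25 6/5 9/25 0; 16/25 9/10 -12/25 0; 9/5 0 12/5 0; 0 0 0 1]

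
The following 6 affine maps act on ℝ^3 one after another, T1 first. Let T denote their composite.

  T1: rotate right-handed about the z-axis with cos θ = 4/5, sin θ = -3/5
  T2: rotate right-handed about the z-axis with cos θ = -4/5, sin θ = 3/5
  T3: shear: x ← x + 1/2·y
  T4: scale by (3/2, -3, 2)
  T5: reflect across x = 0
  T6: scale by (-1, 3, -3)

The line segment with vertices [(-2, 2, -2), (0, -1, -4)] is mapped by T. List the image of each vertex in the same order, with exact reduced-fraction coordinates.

T1 rotate right-handed about the z-axis with cos θ = 4/5, sin θ = -3/5: (-2, 2, -2) → (-2/5, 14/5, -2); (0, -1, -4) → (-3/5, -4/5, -4)
T2 rotate right-handed about the z-axis with cos θ = -4/5, sin θ = 3/5: (-2/5, 14/5, -2) → (-34/25, -62/25, -2); (-3/5, -4/5, -4) → (24/25, 7/25, -4)
T3 shear: x ← x + 1/2·y: (-34/25, -62/25, -2) → (-13/5, -62/25, -2); (24/25, 7/25, -4) → (11/10, 7/25, -4)
T4 scale by (3/2, -3, 2): (-13/5, -62/25, -2) → (-39/10, 186/25, -4); (11/10, 7/25, -4) → (33/20, -21/25, -8)
T5 reflect across x = 0: (-39/10, 186/25, -4) → (39/10, 186/25, -4); (33/20, -21/25, -8) → (-33/20, -21/25, -8)
T6 scale by (-1, 3, -3): (39/10, 186/25, -4) → (-39/10, 558/25, 12); (-33/20, -21/25, -8) → (33/20, -63/25, 24)

image vertices: (-39/10, 558/25, 12), (33/20, -63/25, 24)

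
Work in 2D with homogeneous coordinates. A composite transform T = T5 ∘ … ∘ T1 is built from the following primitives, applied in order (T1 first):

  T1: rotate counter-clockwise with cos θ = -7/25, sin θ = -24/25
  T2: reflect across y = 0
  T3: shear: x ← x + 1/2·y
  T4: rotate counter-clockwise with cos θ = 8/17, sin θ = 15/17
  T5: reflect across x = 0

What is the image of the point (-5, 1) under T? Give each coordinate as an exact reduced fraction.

T(p) = (-343/85, -1733/850)

T1 rotate counter-clockwise with cos θ = -7/25, sin θ = -24/25: (-5, 1) → (59/25, 113/25)
T2 reflect across y = 0: (59/25, 113/25) → (59/25, -113/25)
T3 shear: x ← x + 1/2·y: (59/25, -113/25) → (1/10, -113/25)
T4 rotate counter-clockwise with cos θ = 8/17, sin θ = 15/17: (1/10, -113/25) → (343/85, -1733/850)
T5 reflect across x = 0: (343/85, -1733/850) → (-343/85, -1733/850)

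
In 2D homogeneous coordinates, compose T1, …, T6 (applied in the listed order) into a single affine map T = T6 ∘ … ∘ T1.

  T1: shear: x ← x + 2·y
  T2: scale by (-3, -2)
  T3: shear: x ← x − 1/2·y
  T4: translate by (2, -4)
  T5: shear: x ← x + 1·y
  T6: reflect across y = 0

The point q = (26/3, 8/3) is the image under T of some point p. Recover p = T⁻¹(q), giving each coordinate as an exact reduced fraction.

p = (-2, -2/3)

T1 = [1 2 0; 0 1 0; 0 0 1]
T2·T1 = [-3 -6 0; 0 -2 0; 0 0 1]
T3·…·T1 = [-3 -5 0; 0 -2 0; 0 0 1]
T4·…·T1 = [-3 -5 2; 0 -2 -4; 0 0 1]
T5·…·T1 = [-3 -7 -2; 0 -2 -4; 0 0 1]
T6·…·T1 = [-3 -7 -2; 0 2 4; 0 0 1]
det M = -6; M⁻¹ = [-1/3 -7/6 4; 0 1/2 -2; 0 0 1]
M⁻¹ · (26/3, 8/3)ᵀ = (-2, -2/3)ᵀ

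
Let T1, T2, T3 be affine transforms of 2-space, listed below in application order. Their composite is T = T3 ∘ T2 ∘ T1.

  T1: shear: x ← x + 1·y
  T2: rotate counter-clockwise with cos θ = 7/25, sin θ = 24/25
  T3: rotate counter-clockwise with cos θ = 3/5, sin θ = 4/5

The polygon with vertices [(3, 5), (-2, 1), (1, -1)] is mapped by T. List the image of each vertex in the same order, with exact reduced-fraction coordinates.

image vertices: (-44/5, 17/5), (-1/5, -7/5), (4/5, 3/5)

T1 shear: x ← x + 1·y: (3, 5) → (8, 5); (-2, 1) → (-1, 1); (1, -1) → (0, -1)
T2 rotate counter-clockwise with cos θ = 7/25, sin θ = 24/25: (8, 5) → (-64/25, 227/25); (-1, 1) → (-31/25, -17/25); (0, -1) → (24/25, -7/25)
T3 rotate counter-clockwise with cos θ = 3/5, sin θ = 4/5: (-64/25, 227/25) → (-44/5, 17/5); (-31/25, -17/25) → (-1/5, -7/5); (24/25, -7/25) → (4/5, 3/5)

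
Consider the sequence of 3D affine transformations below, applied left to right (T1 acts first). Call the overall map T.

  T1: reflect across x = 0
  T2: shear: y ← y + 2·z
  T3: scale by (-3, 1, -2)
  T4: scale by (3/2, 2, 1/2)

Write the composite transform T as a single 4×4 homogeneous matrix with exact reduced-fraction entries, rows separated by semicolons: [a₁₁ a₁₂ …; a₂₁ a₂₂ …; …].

T = [9/2 0 0 0; 0 2 4 0; 0 0 -1 0; 0 0 0 1]

T1 = [-1 0 0 0; 0 1 0 0; 0 0 1 0; 0 0 0 1]
T2·T1 = [-1 0 0 0; 0 1 2 0; 0 0 1 0; 0 0 0 1]
T3·…·T1 = [3 0 0 0; 0 1 2 0; 0 0 -2 0; 0 0 0 1]
T4·…·T1 = [9/2 0 0 0; 0 2 4 0; 0 0 -1 0; 0 0 0 1]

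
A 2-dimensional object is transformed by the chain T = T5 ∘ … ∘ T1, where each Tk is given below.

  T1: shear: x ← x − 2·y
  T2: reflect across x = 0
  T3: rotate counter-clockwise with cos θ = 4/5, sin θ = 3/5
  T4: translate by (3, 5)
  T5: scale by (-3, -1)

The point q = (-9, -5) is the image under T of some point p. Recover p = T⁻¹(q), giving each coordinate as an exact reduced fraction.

p = (0, 0)

T1 = [1 -2 0; 0 1 0; 0 0 1]
T2·T1 = [-1 2 0; 0 1 0; 0 0 1]
T3·…·T1 = [-4/5 1 0; -3/5 2 0; 0 0 1]
T4·…·T1 = [-4/5 1 3; -3/5 2 5; 0 0 1]
T5·…·T1 = [12/5 -3 -9; 3/5 -2 -5; 0 0 1]
det M = -3; M⁻¹ = [2/3 -1 1; 1/5 -4/5 -11/5; 0 0 1]
M⁻¹ · (-9, -5)ᵀ = (0, 0)ᵀ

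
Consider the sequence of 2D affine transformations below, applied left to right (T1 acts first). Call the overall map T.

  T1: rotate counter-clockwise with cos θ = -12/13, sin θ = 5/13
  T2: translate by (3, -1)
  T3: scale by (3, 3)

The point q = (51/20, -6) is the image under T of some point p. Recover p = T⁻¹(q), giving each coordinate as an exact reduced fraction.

p = (8/5, 7/4)

T1 = [-12/13 -5/13 0; 5/13 -12/13 0; 0 0 1]
T2·T1 = [-12/13 -5/13 3; 5/13 -12/13 -1; 0 0 1]
T3·…·T1 = [-36/13 -15/13 9; 15/13 -36/13 -3; 0 0 1]
det M = 9; M⁻¹ = [-4/13 5/39 41/13; -5/39 -4/13 3/13; 0 0 1]
M⁻¹ · (51/20, -6)ᵀ = (8/5, 7/4)ᵀ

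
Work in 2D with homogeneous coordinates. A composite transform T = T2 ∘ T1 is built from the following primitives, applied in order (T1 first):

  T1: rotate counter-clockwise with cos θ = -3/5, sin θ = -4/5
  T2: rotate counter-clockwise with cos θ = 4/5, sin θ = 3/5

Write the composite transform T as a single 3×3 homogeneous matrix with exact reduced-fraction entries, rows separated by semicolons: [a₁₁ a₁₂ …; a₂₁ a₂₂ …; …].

T1 = [-3/5 4/5 0; -4/5 -3/5 0; 0 0 1]
T2·T1 = [0 1 0; -1 0 0; 0 0 1]

T = [0 1 0; -1 0 0; 0 0 1]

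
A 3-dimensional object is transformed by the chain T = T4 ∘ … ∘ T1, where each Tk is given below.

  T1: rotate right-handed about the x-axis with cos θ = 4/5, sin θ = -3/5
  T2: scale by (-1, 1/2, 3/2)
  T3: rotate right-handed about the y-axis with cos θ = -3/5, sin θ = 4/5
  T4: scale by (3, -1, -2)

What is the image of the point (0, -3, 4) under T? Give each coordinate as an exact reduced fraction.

T1 rotate right-handed about the x-axis with cos θ = 4/5, sin θ = -3/5: (0, -3, 4) → (0, 0, 5)
T2 scale by (-1, 1/2, 3/2): (0, 0, 5) → (0, 0, 15/2)
T3 rotate right-handed about the y-axis with cos θ = -3/5, sin θ = 4/5: (0, 0, 15/2) → (6, 0, -9/2)
T4 scale by (3, -1, -2): (6, 0, -9/2) → (18, 0, 9)

T(p) = (18, 0, 9)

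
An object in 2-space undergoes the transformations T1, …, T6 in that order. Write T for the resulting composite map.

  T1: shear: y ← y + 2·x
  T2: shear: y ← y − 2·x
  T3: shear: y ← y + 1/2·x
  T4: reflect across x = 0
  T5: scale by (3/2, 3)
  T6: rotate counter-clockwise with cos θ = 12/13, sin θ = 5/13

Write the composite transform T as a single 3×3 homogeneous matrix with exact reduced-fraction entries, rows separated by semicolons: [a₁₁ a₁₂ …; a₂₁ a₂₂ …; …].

T1 = [1 0 0; 2 1 0; 0 0 1]
T2·T1 = [1 0 0; 0 1 0; 0 0 1]
T3·…·T1 = [1 0 0; 1/2 1 0; 0 0 1]
T4·…·T1 = [-1 0 0; 1/2 1 0; 0 0 1]
T5·…·T1 = [-3/2 0 0; 3/2 3 0; 0 0 1]
T6·…·T1 = [-51/26 -15/13 0; 21/26 36/13 0; 0 0 1]

T = [-51/26 -15/13 0; 21/26 36/13 0; 0 0 1]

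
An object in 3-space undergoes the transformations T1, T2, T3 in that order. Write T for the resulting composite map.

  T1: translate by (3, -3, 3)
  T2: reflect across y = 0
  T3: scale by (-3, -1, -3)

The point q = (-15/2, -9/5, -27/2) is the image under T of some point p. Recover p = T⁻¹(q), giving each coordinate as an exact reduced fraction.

p = (-1/2, 6/5, 3/2)

T1 = [1 0 0 3; 0 1 0 -3; 0 0 1 3; 0 0 0 1]
T2·T1 = [1 0 0 3; 0 -1 0 3; 0 0 1 3; 0 0 0 1]
T3·…·T1 = [-3 0 0 -9; 0 1 0 -3; 0 0 -3 -9; 0 0 0 1]
det M = 9; M⁻¹ = [-1/3 0 0 -3; 0 1 0 3; 0 0 -1/3 -3; 0 0 0 1]
M⁻¹ · (-15/2, -9/5, -27/2)ᵀ = (-1/2, 6/5, 3/2)ᵀ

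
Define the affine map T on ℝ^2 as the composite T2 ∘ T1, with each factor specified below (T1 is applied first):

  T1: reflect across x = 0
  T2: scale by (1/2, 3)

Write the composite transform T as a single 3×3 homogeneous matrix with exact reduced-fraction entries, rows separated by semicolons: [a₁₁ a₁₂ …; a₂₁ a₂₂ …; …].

T = [-1/2 0 0; 0 3 0; 0 0 1]

T1 = [-1 0 0; 0 1 0; 0 0 1]
T2·T1 = [-1/2 0 0; 0 3 0; 0 0 1]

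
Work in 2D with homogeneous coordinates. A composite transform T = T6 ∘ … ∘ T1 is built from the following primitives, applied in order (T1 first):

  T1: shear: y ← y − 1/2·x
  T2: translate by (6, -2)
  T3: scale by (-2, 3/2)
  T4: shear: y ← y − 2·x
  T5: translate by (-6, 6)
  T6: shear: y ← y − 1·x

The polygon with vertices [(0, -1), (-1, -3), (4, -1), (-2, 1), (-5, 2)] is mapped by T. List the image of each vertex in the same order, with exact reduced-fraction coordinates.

image vertices: (-18, 87/2), (-16, 141/4), (-26, 129/2), (-14, 36), (-8, 87/4)

T1 shear: y ← y − 1/2·x: (0, -1) → (0, -1); (-1, -3) → (-1, -5/2); (4, -1) → (4, -3); (-2, 1) → (-2, 2); (-5, 2) → (-5, 9/2)
T2 translate by (6, -2): (0, -1) → (6, -3); (-1, -5/2) → (5, -9/2); (4, -3) → (10, -5); (-2, 2) → (4, 0); (-5, 9/2) → (1, 5/2)
T3 scale by (-2, 3/2): (6, -3) → (-12, -9/2); (5, -9/2) → (-10, -27/4); (10, -5) → (-20, -15/2); (4, 0) → (-8, 0); (1, 5/2) → (-2, 15/4)
T4 shear: y ← y − 2·x: (-12, -9/2) → (-12, 39/2); (-10, -27/4) → (-10, 53/4); (-20, -15/2) → (-20, 65/2); (-8, 0) → (-8, 16); (-2, 15/4) → (-2, 31/4)
T5 translate by (-6, 6): (-12, 39/2) → (-18, 51/2); (-10, 53/4) → (-16, 77/4); (-20, 65/2) → (-26, 77/2); (-8, 16) → (-14, 22); (-2, 31/4) → (-8, 55/4)
T6 shear: y ← y − 1·x: (-18, 51/2) → (-18, 87/2); (-16, 77/4) → (-16, 141/4); (-26, 77/2) → (-26, 129/2); (-14, 22) → (-14, 36); (-8, 55/4) → (-8, 87/4)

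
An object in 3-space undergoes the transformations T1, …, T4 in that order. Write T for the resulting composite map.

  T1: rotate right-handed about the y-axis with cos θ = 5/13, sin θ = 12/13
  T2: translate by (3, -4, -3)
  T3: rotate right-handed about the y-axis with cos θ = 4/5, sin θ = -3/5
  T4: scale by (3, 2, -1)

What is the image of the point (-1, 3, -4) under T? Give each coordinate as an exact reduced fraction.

T1 rotate right-handed about the y-axis with cos θ = 5/13, sin θ = 12/13: (-1, 3, -4) → (-53/13, 3, -8/13)
T2 translate by (3, -4, -3): (-53/13, 3, -8/13) → (-14/13, -1, -47/13)
T3 rotate right-handed about the y-axis with cos θ = 4/5, sin θ = -3/5: (-14/13, -1, -47/13) → (17/13, -1, -46/13)
T4 scale by (3, 2, -1): (17/13, -1, -46/13) → (51/13, -2, 46/13)

T(p) = (51/13, -2, 46/13)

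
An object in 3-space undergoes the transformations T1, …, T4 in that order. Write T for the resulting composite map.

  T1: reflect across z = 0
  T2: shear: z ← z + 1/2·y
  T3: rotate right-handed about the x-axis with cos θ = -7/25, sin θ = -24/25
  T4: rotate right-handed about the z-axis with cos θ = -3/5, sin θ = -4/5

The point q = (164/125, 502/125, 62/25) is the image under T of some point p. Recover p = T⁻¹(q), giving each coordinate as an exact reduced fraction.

p = (-4, -2, 1)

T1 = [1 0 0 0; 0 1 0 0; 0 0 -1 0; 0 0 0 1]
T2·T1 = [1 0 0 0; 0 1 0 0; 0 1/2 -1 0; 0 0 0 1]
T3·…·T1 = [1 0 0 0; 0 1/5 -24/25 0; 0 -11/10 7/25 0; 0 0 0 1]
T4·…·T1 = [-3/5 4/25 -96/125 0; -4/5 -3/25 72/125 0; 0 -11/10 7/25 0; 0 0 0 1]
det M = -1; M⁻¹ = [-3/5 -4/5 0 0; -28/125 21/125 -24/25 0; -22/25 33/50 -1/5 0; 0 0 0 1]
M⁻¹ · (164/125, 502/125, 62/25)ᵀ = (-4, -2, 1)ᵀ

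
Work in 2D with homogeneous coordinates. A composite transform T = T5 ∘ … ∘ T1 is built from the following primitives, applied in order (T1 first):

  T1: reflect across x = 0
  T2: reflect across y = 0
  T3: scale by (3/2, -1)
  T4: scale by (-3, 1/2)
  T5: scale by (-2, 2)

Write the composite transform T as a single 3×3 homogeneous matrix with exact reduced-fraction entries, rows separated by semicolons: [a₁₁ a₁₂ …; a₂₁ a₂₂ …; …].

T1 = [-1 0 0; 0 1 0; 0 0 1]
T2·T1 = [-1 0 0; 0 -1 0; 0 0 1]
T3·…·T1 = [-3/2 0 0; 0 1 0; 0 0 1]
T4·…·T1 = [9/2 0 0; 0 1/2 0; 0 0 1]
T5·…·T1 = [-9 0 0; 0 1 0; 0 0 1]

T = [-9 0 0; 0 1 0; 0 0 1]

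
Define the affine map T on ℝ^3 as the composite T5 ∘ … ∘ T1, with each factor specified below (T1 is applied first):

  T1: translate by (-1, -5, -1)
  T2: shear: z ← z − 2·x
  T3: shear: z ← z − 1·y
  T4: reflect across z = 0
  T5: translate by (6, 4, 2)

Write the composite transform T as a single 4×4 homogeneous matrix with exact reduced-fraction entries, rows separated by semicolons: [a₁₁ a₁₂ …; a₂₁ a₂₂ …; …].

T1 = [1 0 0 -1; 0 1 0 -5; 0 0 1 -1; 0 0 0 1]
T2·T1 = [1 0 0 -1; 0 1 0 -5; -2 0 1 1; 0 0 0 1]
T3·…·T1 = [1 0 0 -1; 0 1 0 -5; -2 -1 1 6; 0 0 0 1]
T4·…·T1 = [1 0 0 -1; 0 1 0 -5; 2 1 -1 -6; 0 0 0 1]
T5·…·T1 = [1 0 0 5; 0 1 0 -1; 2 1 -1 -4; 0 0 0 1]

T = [1 0 0 5; 0 1 0 -1; 2 1 -1 -4; 0 0 0 1]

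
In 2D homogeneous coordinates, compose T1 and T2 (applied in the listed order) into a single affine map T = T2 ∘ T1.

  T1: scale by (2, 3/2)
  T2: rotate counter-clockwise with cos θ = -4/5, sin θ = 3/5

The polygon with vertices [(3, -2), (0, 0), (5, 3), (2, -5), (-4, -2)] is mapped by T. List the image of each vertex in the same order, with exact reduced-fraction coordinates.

image vertices: (-3, 6), (0, 0), (-107/10, 12/5), (13/10, 42/5), (41/5, -12/5)

T1 scale by (2, 3/2): (3, -2) → (6, -3); (0, 0) → (0, 0); (5, 3) → (10, 9/2); (2, -5) → (4, -15/2); (-4, -2) → (-8, -3)
T2 rotate counter-clockwise with cos θ = -4/5, sin θ = 3/5: (6, -3) → (-3, 6); (0, 0) → (0, 0); (10, 9/2) → (-107/10, 12/5); (4, -15/2) → (13/10, 42/5); (-8, -3) → (41/5, -12/5)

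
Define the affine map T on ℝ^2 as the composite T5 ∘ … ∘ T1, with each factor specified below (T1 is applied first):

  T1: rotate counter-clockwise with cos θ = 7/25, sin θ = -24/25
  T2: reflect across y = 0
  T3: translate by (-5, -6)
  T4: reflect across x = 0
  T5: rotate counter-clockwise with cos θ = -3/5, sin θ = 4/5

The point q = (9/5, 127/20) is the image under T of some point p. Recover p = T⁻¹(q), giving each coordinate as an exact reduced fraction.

p = (1, 3/4)

T1 = [7/25 24/25 0; -24/25 7/25 0; 0 0 1]
T2·T1 = [7/25 24/25 0; 24/25 -7/25 0; 0 0 1]
T3·…·T1 = [7/25 24/25 -5; 24/25 -7/25 -6; 0 0 1]
T4·…·T1 = [-7/25 -24/25 5; 24/25 -7/25 -6; 0 0 1]
T5·…·T1 = [-3/5 4/5 9/5; -4/5 -3/5 38/5; 0 0 1]
det M = 1; M⁻¹ = [-3/5 -4/5 179/25; 4/5 -3/5 78/25; 0 0 1]
M⁻¹ · (9/5, 127/20)ᵀ = (1, 3/4)ᵀ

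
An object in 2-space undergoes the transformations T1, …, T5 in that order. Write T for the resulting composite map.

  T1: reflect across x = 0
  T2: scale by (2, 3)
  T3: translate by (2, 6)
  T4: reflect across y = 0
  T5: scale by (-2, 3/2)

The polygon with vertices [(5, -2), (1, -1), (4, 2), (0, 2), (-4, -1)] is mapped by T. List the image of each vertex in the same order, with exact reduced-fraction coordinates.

T1 reflect across x = 0: (5, -2) → (-5, -2); (1, -1) → (-1, -1); (4, 2) → (-4, 2); (0, 2) → (0, 2); (-4, -1) → (4, -1)
T2 scale by (2, 3): (-5, -2) → (-10, -6); (-1, -1) → (-2, -3); (-4, 2) → (-8, 6); (0, 2) → (0, 6); (4, -1) → (8, -3)
T3 translate by (2, 6): (-10, -6) → (-8, 0); (-2, -3) → (0, 3); (-8, 6) → (-6, 12); (0, 6) → (2, 12); (8, -3) → (10, 3)
T4 reflect across y = 0: (-8, 0) → (-8, 0); (0, 3) → (0, -3); (-6, 12) → (-6, -12); (2, 12) → (2, -12); (10, 3) → (10, -3)
T5 scale by (-2, 3/2): (-8, 0) → (16, 0); (0, -3) → (0, -9/2); (-6, -12) → (12, -18); (2, -12) → (-4, -18); (10, -3) → (-20, -9/2)

image vertices: (16, 0), (0, -9/2), (12, -18), (-4, -18), (-20, -9/2)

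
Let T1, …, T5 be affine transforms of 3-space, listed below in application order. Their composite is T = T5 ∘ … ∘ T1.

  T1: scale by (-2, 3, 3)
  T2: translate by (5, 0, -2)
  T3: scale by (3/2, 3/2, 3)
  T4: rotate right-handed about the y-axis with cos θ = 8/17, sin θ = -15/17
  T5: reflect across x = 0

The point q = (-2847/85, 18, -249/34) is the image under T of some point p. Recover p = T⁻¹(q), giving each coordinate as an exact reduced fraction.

p = (-3/5, 4, -3)

T1 = [-2 0 0 0; 0 3 0 0; 0 0 3 0; 0 0 0 1]
T2·T1 = [-2 0 0 5; 0 3 0 0; 0 0 3 -2; 0 0 0 1]
T3·…·T1 = [-3 0 0 15/2; 0 9/2 0 0; 0 0 9 -6; 0 0 0 1]
T4·…·T1 = [-24/17 0 -135/17 150/17; 0 9/2 0 0; -45/17 0 72/17 129/34; 0 0 0 1]
T5·…·T1 = [24/17 0 135/17 -150/17; 0 9/2 0 0; -45/17 0 72/17 129/34; 0 0 0 1]
det M = 243/2; M⁻¹ = [8/51 0 -5/17 5/2; 0 2/9 0 0; 5/51 0 8/153 2/3; 0 0 0 1]
M⁻¹ · (-2847/85, 18, -249/34)ᵀ = (-3/5, 4, -3)ᵀ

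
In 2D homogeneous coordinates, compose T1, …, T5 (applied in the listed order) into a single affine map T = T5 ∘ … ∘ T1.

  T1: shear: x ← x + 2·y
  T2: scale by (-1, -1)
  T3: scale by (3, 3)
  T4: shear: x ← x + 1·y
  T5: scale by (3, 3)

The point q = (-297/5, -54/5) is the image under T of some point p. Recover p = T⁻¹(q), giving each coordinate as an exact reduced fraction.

T1 = [1 2 0; 0 1 0; 0 0 1]
T2·T1 = [-1 -2 0; 0 -1 0; 0 0 1]
T3·…·T1 = [-3 -6 0; 0 -3 0; 0 0 1]
T4·…·T1 = [-3 -9 0; 0 -3 0; 0 0 1]
T5·…·T1 = [-9 -27 0; 0 -9 0; 0 0 1]
det M = 81; M⁻¹ = [-1/9 1/3 0; 0 -1/9 0; 0 0 1]
M⁻¹ · (-297/5, -54/5)ᵀ = (3, 6/5)ᵀ

p = (3, 6/5)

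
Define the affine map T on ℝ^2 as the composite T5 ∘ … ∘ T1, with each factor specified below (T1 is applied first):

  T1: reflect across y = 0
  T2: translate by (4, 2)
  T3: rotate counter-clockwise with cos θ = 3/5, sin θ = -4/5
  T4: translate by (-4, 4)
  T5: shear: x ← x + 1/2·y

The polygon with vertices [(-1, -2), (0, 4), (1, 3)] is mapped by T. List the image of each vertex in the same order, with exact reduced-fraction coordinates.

T1 reflect across y = 0: (-1, -2) → (-1, 2); (0, 4) → (0, -4); (1, 3) → (1, -3)
T2 translate by (4, 2): (-1, 2) → (3, 4); (0, -4) → (4, -2); (1, -3) → (5, -1)
T3 rotate counter-clockwise with cos θ = 3/5, sin θ = -4/5: (3, 4) → (5, 0); (4, -2) → (4/5, -22/5); (5, -1) → (11/5, -23/5)
T4 translate by (-4, 4): (5, 0) → (1, 4); (4/5, -22/5) → (-16/5, -2/5); (11/5, -23/5) → (-9/5, -3/5)
T5 shear: x ← x + 1/2·y: (1, 4) → (3, 4); (-16/5, -2/5) → (-17/5, -2/5); (-9/5, -3/5) → (-21/10, -3/5)

image vertices: (3, 4), (-17/5, -2/5), (-21/10, -3/5)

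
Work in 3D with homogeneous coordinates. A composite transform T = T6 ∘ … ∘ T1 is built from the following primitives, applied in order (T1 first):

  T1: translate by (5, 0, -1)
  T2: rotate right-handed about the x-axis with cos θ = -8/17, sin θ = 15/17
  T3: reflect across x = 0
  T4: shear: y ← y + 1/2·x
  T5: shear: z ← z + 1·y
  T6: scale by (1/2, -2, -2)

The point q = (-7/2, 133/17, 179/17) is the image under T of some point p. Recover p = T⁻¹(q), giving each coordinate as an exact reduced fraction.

p = (2, -1, 2)

T1 = [1 0 0 5; 0 1 0 0; 0 0 1 -1; 0 0 0 1]
T2·T1 = [1 0 0 5; 0 -8/17 -15/17 15/17; 0 15/17 -8/17 8/17; 0 0 0 1]
T3·…·T1 = [-1 0 0 -5; 0 -8/17 -15/17 15/17; 0 15/17 -8/17 8/17; 0 0 0 1]
T4·…·T1 = [-1 0 0 -5; -1/2 -8/17 -15/17 -55/34; 0 15/17 -8/17 8/17; 0 0 0 1]
T5·…·T1 = [-1 0 0 -5; -1/2 -8/17 -15/17 -55/34; -1/2 7/17 -23/17 -39/34; 0 0 0 1]
T6·…·T1 = [-1/2 0 0 -5/2; 1 16/17 30/17 55/17; 1 -14/17 46/17 39/17; 0 0 0 1]
det M = -2; M⁻¹ = [-2 0 0 -5; 8/17 23/34 -15/34 0; 15/17 7/34 4/17 1; 0 0 0 1]
M⁻¹ · (-7/2, 133/17, 179/17)ᵀ = (2, -1, 2)ᵀ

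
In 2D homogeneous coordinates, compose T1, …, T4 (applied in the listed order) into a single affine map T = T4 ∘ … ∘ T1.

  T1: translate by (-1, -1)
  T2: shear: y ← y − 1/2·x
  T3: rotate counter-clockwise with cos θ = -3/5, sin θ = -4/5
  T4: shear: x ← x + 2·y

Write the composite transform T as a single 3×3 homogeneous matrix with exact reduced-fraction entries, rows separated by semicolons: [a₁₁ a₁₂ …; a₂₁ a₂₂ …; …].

T = [-2 -2/5 12/5; -1/2 -3/5 11/10; 0 0 1]

T1 = [1 0 -1; 0 1 -1; 0 0 1]
T2·T1 = [1 0 -1; -1/2 1 -1/2; 0 0 1]
T3·…·T1 = [-1 4/5 1/5; -1/2 -3/5 11/10; 0 0 1]
T4·…·T1 = [-2 -2/5 12/5; -1/2 -3/5 11/10; 0 0 1]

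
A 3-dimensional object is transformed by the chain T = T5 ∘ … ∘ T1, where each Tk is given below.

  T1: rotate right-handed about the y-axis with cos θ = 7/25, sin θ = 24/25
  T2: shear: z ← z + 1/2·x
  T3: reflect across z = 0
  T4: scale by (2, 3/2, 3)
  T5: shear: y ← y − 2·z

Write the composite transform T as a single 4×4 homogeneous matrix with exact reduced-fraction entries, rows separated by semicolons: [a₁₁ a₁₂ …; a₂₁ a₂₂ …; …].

T1 = [7/25 0 24/25 0; 0 1 0 0; -24/25 0 7/25 0; 0 0 0 1]
T2·T1 = [7/25 0 24/25 0; 0 1 0 0; -41/50 0 19/25 0; 0 0 0 1]
T3·…·T1 = [7/25 0 24/25 0; 0 1 0 0; 41/50 0 -19/25 0; 0 0 0 1]
T4·…·T1 = [14/25 0 48/25 0; 0 3/2 0 0; 123/50 0 -57/25 0; 0 0 0 1]
T5·…·T1 = [14/25 0 48/25 0; -123/25 3/2 114/25 0; 123/50 0 -57/25 0; 0 0 0 1]

T = [14/25 0 48/25 0; -123/25 3/2 114/25 0; 123/50 0 -57/25 0; 0 0 0 1]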